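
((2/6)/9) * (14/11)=14/297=0.05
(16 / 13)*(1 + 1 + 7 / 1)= 144 / 13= 11.08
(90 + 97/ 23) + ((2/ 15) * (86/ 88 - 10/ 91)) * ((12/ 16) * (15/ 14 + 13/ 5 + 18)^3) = 308622986575027/ 315875560000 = 977.04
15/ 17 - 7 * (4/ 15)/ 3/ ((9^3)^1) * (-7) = 495407/ 557685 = 0.89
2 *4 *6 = 48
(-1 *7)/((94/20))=-1.49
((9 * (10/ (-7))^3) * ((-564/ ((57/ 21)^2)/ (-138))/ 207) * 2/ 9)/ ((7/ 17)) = -3196000/ 84217329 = -0.04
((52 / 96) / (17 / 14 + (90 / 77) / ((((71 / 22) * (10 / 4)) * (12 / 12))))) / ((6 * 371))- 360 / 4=-463986517 / 5155416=-90.00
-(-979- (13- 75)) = 917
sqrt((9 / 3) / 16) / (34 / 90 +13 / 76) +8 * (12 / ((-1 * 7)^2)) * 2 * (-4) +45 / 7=-453 / 49 +855 * sqrt(3) / 1877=-8.46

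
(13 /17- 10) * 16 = -2512 /17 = -147.76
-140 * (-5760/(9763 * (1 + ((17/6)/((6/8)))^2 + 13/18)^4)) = 555406013030400/440000268246574243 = 0.00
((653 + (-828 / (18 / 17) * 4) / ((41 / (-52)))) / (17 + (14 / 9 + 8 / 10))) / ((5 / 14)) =668.37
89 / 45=1.98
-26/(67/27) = -702/67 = -10.48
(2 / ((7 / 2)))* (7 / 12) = 1 / 3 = 0.33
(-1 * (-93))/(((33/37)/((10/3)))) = 11470/33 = 347.58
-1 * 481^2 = -231361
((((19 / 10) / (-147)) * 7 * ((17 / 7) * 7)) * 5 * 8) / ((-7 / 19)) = 24548 / 147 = 166.99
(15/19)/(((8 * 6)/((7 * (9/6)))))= 105/608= 0.17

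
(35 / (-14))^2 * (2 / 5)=5 / 2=2.50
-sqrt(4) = -2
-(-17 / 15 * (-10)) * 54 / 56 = -153 / 14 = -10.93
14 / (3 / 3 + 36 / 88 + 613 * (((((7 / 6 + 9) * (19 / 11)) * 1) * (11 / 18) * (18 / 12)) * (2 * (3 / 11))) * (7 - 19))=-28 / 129173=-0.00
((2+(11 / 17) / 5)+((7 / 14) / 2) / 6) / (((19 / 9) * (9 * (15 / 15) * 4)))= 4429 / 155040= 0.03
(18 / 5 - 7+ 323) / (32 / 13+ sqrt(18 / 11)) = 3656224 / 20555 - 405093 * sqrt(22) / 20555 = 85.44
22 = 22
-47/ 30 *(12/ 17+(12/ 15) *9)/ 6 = -2632/ 1275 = -2.06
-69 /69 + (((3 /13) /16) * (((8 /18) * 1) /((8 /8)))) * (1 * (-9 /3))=-53 /52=-1.02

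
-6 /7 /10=-0.09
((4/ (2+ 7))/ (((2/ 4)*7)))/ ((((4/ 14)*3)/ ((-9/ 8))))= -0.17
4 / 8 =1 / 2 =0.50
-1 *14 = -14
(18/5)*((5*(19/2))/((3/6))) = 342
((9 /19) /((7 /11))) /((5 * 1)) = 99 /665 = 0.15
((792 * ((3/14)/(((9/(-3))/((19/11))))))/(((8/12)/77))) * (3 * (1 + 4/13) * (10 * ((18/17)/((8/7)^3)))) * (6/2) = -783897345/832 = -942184.31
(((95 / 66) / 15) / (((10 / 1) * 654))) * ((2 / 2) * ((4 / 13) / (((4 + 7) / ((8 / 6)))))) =38 / 69440085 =0.00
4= 4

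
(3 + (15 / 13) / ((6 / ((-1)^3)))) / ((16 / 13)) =73 / 32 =2.28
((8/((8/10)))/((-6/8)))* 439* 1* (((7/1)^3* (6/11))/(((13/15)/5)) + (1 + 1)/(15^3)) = -1829511554432/289575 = -6317919.55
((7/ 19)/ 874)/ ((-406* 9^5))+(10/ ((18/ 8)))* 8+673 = 40297627856555/ 56872926252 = 708.56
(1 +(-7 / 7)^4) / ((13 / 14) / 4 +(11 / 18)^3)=40824 / 9397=4.34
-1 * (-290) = 290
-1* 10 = -10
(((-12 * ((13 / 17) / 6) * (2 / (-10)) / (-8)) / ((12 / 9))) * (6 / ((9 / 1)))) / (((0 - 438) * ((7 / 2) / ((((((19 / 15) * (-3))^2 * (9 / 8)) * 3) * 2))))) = 42237 / 34748000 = 0.00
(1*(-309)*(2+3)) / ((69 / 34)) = -761.30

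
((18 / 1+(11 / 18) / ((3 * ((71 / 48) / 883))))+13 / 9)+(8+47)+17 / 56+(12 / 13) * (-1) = 30303761 / 155064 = 195.43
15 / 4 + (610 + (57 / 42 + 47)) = 18539 / 28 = 662.11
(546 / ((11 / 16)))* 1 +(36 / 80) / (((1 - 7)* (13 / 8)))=567807 / 715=794.14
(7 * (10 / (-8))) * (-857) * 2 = 29995 / 2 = 14997.50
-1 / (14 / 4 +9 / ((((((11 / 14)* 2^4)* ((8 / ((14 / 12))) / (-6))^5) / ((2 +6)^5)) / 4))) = 11 / 529382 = 0.00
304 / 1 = 304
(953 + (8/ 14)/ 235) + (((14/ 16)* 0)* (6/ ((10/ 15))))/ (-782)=1567689/ 1645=953.00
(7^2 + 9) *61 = 3538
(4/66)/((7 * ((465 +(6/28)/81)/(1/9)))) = 4/1933481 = 0.00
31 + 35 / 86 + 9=3475 / 86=40.41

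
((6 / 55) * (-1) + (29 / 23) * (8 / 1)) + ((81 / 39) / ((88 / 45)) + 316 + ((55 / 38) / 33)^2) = 139790259127 / 427438440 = 327.04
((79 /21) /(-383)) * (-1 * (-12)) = -0.12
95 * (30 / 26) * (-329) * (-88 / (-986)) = -20628300 / 6409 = -3218.65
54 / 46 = 27 / 23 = 1.17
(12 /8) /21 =1 /14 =0.07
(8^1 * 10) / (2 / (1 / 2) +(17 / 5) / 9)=3600 / 197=18.27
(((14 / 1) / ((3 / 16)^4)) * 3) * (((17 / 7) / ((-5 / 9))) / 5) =-2228224 / 75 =-29709.65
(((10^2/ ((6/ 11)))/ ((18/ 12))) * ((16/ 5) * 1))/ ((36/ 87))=945.19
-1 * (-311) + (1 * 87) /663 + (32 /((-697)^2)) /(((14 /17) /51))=809109528 /2600507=311.14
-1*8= -8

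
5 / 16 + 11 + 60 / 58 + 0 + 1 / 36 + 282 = 1229309 / 4176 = 294.37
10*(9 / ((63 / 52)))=520 / 7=74.29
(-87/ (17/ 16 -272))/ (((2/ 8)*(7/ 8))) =14848/ 10115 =1.47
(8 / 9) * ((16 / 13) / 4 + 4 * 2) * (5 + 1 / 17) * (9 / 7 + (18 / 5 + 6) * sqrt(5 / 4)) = 74304 / 1547 + 198144 * sqrt(5) / 1105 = 448.99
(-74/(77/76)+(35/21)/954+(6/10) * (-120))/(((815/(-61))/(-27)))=-293.10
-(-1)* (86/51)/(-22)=-43/561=-0.08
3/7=0.43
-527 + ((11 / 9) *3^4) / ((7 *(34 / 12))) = -62119 / 119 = -522.01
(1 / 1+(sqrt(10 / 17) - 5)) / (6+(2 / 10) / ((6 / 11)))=-120 / 191+30*sqrt(170) / 3247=-0.51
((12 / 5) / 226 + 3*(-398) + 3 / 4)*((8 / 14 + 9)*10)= -180680307 / 1582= -114210.05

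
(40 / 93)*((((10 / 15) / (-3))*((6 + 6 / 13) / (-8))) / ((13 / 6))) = 0.04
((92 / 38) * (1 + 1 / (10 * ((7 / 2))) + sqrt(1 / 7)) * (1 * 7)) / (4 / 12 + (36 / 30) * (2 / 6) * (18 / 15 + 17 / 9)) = 10350 * sqrt(7) / 6707 + 74520 / 6707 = 15.19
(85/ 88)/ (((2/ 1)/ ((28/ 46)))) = 595/ 2024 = 0.29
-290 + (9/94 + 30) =-24431/94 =-259.90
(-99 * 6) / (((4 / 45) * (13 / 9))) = -120285 / 26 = -4626.35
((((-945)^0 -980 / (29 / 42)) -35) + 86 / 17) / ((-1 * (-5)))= -713988 / 2465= -289.65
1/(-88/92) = -23/22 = -1.05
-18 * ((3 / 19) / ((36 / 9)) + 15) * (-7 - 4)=113157 / 38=2977.82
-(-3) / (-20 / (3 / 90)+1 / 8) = -24 / 4799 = -0.01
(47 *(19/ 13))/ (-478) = -893/ 6214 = -0.14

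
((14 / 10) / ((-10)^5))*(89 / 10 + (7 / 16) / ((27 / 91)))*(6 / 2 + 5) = -156863 / 135000000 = -0.00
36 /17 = 2.12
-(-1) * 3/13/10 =3/130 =0.02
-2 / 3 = -0.67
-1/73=-0.01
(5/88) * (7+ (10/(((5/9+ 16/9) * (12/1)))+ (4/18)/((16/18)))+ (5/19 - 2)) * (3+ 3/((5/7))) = 28107/11704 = 2.40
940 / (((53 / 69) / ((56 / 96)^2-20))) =-15301555 / 636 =-24059.05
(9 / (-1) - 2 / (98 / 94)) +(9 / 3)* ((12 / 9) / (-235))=-125921 / 11515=-10.94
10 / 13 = 0.77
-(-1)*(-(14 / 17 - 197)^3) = 37092620375 / 4913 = 7549892.20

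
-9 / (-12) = 3 / 4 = 0.75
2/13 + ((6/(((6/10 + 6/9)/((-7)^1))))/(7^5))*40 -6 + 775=456097581/593047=769.07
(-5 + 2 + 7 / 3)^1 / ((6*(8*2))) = -1 / 144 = -0.01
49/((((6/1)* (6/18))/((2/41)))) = 49/41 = 1.20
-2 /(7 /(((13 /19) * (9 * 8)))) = -14.08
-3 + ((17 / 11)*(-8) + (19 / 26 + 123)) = 30993 / 286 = 108.37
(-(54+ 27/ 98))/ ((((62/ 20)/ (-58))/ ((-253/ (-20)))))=39025503/ 3038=12845.79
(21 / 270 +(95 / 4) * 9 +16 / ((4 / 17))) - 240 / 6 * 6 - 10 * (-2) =11129 / 180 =61.83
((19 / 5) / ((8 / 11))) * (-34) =-3553 / 20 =-177.65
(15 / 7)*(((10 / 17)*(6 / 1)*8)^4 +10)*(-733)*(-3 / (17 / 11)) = 19261094237020350 / 9938999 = 1937930996.57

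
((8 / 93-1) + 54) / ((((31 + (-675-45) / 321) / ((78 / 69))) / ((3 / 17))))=13734734 / 37296317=0.37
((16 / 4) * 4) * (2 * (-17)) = -544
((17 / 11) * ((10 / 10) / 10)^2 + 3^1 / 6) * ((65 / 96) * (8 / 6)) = 0.47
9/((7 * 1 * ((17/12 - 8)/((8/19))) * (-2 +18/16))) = 6912/73549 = 0.09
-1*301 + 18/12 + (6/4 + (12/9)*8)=-287.33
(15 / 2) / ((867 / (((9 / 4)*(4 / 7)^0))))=45 / 2312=0.02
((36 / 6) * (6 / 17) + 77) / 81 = 1345 / 1377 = 0.98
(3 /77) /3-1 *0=1 /77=0.01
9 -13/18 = 149/18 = 8.28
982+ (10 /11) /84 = 453689 /462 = 982.01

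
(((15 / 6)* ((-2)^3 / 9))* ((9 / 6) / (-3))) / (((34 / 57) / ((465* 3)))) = 2598.53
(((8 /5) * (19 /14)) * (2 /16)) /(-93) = -19 /6510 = -0.00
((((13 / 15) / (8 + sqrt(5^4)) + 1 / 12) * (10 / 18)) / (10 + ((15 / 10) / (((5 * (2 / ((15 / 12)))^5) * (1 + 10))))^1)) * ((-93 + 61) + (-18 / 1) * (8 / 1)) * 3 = -3.21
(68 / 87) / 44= 17 / 957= 0.02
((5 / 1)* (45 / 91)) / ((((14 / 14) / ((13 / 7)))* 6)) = 75 / 98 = 0.77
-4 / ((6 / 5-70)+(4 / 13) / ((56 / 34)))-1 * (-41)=1281799 / 31219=41.06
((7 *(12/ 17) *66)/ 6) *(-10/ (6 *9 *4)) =-385/ 153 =-2.52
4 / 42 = 2 / 21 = 0.10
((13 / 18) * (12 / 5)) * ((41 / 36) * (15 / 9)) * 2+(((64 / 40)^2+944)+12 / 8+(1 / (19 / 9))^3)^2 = 8564831592039577949 / 9526790902500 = 899025.88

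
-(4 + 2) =-6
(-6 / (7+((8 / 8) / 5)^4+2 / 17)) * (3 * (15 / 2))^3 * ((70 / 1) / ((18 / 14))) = -3765234375 / 7204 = -522658.85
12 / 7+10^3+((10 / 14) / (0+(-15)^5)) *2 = 1064947498 / 1063125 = 1001.71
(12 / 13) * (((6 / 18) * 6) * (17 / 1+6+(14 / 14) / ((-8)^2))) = 4419 / 104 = 42.49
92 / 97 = 0.95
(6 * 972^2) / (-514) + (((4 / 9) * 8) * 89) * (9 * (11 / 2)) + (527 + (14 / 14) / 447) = 593050802 / 114879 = 5162.40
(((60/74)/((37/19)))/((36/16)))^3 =0.01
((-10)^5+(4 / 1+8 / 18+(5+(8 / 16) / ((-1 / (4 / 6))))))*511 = -459858098 / 9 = -51095344.22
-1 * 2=-2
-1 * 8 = -8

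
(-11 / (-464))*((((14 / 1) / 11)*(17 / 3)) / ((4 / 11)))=1309 / 2784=0.47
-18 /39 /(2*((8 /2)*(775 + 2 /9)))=-27 /362804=-0.00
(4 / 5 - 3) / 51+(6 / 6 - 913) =-232571 / 255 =-912.04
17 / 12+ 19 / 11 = 3.14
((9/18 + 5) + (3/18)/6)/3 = 199/108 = 1.84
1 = 1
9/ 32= 0.28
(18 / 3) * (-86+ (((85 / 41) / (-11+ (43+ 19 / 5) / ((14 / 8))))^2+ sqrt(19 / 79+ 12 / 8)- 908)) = -3043693864134 / 510353281+ 15 * sqrt(1738) / 79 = -5955.98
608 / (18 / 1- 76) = -304 / 29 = -10.48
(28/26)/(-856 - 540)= -7/9074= -0.00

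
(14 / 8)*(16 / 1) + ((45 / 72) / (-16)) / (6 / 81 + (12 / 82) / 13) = 4329197 / 157184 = 27.54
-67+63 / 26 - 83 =-3837 / 26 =-147.58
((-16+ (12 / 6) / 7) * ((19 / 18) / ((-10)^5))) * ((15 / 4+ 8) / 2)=9823 / 10080000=0.00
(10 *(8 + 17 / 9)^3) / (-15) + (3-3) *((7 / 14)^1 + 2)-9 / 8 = -11299187 / 17496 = -645.82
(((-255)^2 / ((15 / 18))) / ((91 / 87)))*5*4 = 1492002.20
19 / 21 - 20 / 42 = 3 / 7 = 0.43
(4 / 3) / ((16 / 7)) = 7 / 12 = 0.58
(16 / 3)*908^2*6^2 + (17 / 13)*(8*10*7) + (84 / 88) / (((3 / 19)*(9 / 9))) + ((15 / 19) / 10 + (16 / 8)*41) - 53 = 430095273209 / 2717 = 158297855.43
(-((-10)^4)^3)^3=-1000000000000000000000000000000000000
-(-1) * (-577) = -577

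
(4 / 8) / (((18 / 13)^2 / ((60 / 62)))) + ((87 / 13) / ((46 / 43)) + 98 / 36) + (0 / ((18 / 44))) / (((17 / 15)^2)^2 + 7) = 9240175 / 1001052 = 9.23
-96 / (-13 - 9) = 48 / 11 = 4.36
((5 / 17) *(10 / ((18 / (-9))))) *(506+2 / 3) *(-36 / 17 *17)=456000 / 17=26823.53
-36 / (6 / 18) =-108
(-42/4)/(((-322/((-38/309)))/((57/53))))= -1083/251114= -0.00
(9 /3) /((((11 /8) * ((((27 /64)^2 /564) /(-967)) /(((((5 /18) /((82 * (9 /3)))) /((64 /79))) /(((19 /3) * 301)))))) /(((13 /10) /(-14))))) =5974543744 /13162009707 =0.45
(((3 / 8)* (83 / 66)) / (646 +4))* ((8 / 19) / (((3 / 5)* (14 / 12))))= 83 / 190190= 0.00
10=10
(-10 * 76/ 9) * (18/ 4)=-380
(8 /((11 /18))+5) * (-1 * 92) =-18308 /11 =-1664.36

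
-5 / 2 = -2.50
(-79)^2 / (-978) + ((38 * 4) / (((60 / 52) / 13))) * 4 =33465947 / 4890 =6843.75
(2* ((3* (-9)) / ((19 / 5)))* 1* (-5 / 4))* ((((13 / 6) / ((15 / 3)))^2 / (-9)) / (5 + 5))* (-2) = 169 / 2280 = 0.07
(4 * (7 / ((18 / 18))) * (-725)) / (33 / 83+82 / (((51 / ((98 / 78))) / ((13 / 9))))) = -464021460 / 75787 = -6122.71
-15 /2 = -7.50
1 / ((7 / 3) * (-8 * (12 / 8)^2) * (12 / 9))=-1 / 56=-0.02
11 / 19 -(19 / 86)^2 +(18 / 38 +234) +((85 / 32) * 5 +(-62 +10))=220662107 / 1124192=196.29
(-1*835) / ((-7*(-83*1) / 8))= -6680 / 581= -11.50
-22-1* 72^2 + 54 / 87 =-150956 / 29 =-5205.38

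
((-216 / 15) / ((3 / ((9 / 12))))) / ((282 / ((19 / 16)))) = -57 / 3760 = -0.02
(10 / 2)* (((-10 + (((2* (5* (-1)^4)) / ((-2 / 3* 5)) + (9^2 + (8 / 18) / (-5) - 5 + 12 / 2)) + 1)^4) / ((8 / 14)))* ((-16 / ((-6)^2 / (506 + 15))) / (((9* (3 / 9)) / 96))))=-19514811802546709824 / 7381125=-2643880411528.96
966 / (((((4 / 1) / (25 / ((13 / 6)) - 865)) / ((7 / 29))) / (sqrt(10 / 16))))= -37512195 * sqrt(10) / 3016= -39331.56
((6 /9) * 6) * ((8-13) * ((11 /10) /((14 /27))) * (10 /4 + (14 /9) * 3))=-4257 /14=-304.07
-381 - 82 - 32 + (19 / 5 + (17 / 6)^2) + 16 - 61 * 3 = -650.17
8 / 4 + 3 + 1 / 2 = 11 / 2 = 5.50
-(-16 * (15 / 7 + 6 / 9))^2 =-891136 / 441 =-2020.72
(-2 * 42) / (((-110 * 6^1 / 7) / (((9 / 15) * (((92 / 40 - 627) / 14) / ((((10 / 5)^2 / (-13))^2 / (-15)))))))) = 66511809 / 17600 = 3779.08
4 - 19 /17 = 2.88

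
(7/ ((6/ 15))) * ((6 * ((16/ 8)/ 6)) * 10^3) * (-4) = -140000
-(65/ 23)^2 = -4225/ 529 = -7.99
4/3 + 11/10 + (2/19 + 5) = 4297/570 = 7.54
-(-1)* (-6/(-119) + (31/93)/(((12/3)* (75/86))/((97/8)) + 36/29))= 17723329/66029292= 0.27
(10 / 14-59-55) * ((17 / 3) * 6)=-26962 / 7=-3851.71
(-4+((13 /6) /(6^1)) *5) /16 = -79 /576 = -0.14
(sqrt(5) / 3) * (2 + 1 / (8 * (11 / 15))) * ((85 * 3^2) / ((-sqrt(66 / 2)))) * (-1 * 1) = 16235 * sqrt(165) / 968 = 215.44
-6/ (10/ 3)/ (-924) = 3/ 1540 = 0.00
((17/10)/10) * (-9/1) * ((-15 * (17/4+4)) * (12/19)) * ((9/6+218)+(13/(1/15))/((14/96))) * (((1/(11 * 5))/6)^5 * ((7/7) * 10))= 19499/40994800000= 0.00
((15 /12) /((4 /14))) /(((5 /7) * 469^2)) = 1 /35912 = 0.00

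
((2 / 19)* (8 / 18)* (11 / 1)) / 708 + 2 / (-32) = -29915 / 484272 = -0.06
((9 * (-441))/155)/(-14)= 567/310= 1.83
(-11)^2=121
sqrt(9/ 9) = 1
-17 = -17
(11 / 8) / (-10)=-11 / 80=-0.14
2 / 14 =0.14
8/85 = 0.09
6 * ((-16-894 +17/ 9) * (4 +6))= -163460/ 3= -54486.67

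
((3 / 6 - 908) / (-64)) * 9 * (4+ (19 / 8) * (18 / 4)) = 3838725 / 2048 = 1874.38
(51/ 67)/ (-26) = -51/ 1742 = -0.03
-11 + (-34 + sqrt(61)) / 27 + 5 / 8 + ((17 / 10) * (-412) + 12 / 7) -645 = -10246219 / 7560 + sqrt(61) / 27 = -1355.03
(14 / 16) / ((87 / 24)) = 7 / 29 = 0.24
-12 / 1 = -12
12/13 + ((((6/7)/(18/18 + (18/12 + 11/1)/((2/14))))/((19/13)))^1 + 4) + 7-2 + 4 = 1420983/102011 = 13.93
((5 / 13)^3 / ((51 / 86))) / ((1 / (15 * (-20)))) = -1075000 / 37349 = -28.78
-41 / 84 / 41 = -1 / 84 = -0.01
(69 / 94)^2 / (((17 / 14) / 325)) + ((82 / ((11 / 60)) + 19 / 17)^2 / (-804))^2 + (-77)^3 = -687718762527695908503863 / 1746120614155079184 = -393855.25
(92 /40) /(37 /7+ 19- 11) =161 /930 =0.17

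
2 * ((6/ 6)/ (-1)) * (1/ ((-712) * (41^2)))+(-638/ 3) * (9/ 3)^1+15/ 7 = -2663638629/ 4189052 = -635.86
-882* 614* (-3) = 1624644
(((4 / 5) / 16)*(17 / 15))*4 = 17 / 75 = 0.23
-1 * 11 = -11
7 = 7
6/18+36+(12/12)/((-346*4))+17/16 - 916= -7295935/8304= -878.60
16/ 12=4/ 3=1.33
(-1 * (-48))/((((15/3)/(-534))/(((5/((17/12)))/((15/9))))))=-922752/85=-10855.91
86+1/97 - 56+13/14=42015/1358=30.94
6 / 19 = 0.32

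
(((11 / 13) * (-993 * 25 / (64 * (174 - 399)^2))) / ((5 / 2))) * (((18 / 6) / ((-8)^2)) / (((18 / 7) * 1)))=-25487 / 539136000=-0.00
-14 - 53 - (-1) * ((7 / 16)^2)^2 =-4388511 / 65536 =-66.96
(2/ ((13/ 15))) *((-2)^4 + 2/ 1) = 540/ 13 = 41.54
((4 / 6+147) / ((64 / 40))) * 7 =646.04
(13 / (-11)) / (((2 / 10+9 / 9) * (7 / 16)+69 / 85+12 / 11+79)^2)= -66123200 / 370977228241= -0.00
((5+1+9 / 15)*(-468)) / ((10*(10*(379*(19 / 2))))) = -7722 / 900125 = -0.01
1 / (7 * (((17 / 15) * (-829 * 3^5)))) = -5 / 7990731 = -0.00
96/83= 1.16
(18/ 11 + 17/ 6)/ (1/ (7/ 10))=413/ 132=3.13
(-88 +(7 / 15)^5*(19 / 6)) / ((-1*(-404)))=-400630667 / 1840725000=-0.22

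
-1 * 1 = -1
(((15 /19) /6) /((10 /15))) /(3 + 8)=15 /836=0.02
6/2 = 3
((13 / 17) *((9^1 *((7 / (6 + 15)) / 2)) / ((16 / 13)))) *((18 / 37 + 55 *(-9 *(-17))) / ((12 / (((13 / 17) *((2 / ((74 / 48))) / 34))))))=2052259443 / 107614352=19.07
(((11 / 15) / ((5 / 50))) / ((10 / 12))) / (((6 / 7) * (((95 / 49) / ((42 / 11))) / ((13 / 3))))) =87.62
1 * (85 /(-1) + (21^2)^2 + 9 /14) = 194396.64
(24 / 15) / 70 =4 / 175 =0.02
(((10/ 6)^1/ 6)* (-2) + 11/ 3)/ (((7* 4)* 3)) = 1/ 27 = 0.04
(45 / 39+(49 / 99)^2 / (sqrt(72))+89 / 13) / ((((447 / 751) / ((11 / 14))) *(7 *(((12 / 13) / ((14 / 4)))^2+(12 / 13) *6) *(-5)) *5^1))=-1396109 / 129741750-304732519 *sqrt(2) / 11097590328000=-0.01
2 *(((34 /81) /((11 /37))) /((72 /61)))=38369 /16038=2.39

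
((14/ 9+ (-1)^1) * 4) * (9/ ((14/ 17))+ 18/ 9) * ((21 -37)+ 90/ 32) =-190955/ 504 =-378.88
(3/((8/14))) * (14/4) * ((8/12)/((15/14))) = 343/30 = 11.43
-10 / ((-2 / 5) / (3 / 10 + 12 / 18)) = 145 / 6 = 24.17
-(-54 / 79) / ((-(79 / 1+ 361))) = -27 / 17380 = -0.00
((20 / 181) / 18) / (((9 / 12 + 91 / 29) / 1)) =1160 / 734679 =0.00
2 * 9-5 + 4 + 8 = 25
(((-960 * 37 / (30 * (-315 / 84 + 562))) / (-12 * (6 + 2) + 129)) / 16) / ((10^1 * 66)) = -0.00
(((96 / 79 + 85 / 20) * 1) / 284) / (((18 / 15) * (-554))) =-8635 / 298309056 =-0.00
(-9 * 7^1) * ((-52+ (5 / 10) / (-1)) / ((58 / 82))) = 4676.12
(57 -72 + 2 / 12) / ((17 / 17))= -89 / 6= -14.83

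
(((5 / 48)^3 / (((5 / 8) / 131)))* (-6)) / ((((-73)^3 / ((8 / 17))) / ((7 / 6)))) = 22925 / 11427763392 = 0.00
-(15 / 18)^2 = -25 / 36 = -0.69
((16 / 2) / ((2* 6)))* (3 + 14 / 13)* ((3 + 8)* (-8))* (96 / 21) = -298496 / 273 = -1093.39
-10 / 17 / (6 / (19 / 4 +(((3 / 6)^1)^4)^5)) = -24903685 / 53477376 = -0.47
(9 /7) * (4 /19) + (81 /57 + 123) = 124.69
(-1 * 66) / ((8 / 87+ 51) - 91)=2871 / 1736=1.65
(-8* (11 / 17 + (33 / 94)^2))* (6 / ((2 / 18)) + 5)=-13653662 / 37553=-363.58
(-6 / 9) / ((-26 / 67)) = 67 / 39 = 1.72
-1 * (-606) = 606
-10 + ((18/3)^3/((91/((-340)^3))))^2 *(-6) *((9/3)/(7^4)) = -1297339106992326826810/19882681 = -65249706867616.44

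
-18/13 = -1.38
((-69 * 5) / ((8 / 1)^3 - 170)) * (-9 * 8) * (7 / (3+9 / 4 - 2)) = 38640 / 247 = 156.44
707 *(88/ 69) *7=435512/ 69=6311.77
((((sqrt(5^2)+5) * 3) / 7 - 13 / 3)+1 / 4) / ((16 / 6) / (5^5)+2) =53125 / 525224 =0.10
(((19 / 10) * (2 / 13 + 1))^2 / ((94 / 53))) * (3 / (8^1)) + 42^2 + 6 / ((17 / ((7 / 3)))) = 15260358751 / 8641984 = 1765.84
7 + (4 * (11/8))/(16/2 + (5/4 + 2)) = 337/45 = 7.49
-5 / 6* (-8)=20 / 3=6.67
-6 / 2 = -3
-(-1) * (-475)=-475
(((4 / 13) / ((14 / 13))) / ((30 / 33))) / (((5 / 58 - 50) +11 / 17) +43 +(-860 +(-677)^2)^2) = 10846 / 7222179844297845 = 0.00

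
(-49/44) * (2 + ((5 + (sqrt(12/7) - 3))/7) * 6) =-91/22 - 3 * sqrt(21)/11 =-5.39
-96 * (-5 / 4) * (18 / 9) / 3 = 80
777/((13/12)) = 9324/13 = 717.23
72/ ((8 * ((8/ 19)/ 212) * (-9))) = -1007/ 2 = -503.50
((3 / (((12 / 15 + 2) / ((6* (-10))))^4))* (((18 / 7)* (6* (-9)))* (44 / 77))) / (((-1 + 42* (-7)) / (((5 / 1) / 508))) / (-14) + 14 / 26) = -23438.37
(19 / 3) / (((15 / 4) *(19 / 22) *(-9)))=-88 / 405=-0.22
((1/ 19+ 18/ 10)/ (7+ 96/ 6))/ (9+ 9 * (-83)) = -88/ 806265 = -0.00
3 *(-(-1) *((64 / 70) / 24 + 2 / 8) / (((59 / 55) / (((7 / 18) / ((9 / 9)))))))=1331 / 4248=0.31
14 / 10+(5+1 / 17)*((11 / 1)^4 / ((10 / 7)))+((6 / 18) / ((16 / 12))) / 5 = 17628257 / 340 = 51847.81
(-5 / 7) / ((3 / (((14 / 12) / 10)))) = -1 / 36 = -0.03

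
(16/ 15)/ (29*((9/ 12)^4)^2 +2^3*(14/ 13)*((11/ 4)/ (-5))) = -13631488/ 23452809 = -0.58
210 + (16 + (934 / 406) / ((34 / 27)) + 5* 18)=2193641 / 6902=317.83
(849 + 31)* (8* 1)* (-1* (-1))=7040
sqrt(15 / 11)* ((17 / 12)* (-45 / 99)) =-85* sqrt(165) / 1452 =-0.75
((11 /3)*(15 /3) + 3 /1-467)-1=-1340 /3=-446.67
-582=-582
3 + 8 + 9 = 20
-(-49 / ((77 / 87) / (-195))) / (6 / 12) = -237510 / 11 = -21591.82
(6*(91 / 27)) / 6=91 / 27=3.37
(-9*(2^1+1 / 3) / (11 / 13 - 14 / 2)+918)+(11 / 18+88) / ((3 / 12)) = 918617 / 720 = 1275.86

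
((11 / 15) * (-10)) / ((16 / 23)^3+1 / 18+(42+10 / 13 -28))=-0.48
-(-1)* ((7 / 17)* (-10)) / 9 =-70 / 153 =-0.46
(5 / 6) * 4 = 10 / 3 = 3.33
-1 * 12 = -12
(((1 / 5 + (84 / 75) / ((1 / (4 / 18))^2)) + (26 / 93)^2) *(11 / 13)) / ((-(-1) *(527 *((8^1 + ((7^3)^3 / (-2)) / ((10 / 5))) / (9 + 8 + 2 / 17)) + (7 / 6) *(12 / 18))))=-2769663116 / 3048681560795907075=-0.00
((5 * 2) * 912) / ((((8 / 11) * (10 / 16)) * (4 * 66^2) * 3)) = 38 / 99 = 0.38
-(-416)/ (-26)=-16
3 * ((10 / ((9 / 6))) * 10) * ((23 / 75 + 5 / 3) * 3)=1184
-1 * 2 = -2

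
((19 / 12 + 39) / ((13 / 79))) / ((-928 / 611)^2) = 1104829141 / 10334208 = 106.91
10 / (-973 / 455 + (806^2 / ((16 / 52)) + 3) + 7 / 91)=325 / 68617833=0.00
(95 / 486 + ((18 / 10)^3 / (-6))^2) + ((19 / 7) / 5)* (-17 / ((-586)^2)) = 5203339736213 / 4563410906250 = 1.14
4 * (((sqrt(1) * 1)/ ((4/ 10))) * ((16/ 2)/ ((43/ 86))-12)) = 40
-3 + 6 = 3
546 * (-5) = -2730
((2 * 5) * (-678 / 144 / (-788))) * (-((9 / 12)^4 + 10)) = -1492165 / 2420736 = -0.62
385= 385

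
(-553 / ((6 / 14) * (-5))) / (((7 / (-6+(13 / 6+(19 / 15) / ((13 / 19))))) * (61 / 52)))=-854938 / 13725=-62.29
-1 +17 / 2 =15 / 2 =7.50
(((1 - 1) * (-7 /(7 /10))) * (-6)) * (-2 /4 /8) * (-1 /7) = 0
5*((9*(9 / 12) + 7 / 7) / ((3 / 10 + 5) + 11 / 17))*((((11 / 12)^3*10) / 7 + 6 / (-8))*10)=139589125 / 6114528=22.83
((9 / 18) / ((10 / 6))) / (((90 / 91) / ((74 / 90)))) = 3367 / 13500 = 0.25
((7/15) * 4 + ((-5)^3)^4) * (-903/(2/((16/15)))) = -8818359442424/75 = -117578125898.99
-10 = -10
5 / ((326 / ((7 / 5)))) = 7 / 326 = 0.02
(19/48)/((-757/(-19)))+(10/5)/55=92527/1998480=0.05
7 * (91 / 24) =637 / 24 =26.54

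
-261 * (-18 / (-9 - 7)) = -2349 / 8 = -293.62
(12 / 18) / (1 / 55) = 110 / 3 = 36.67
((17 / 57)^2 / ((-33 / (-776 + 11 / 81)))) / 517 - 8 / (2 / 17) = -68.00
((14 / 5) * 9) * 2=252 / 5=50.40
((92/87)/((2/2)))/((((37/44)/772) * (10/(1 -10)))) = -4687584/5365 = -873.73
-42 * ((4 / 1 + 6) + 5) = -630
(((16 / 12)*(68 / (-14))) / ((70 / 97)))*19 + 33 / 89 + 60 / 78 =-169.37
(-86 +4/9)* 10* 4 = -30800/9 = -3422.22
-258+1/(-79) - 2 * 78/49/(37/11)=-37089943/143227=-258.96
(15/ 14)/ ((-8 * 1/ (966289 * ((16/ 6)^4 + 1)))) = -6673593.18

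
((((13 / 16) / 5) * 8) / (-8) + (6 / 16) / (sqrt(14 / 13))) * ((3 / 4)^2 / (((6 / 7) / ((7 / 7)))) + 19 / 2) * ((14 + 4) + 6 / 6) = -16055 / 512 + 18525 * sqrt(182) / 3584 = 38.37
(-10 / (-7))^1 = 10 / 7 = 1.43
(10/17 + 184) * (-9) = -28242/17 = -1661.29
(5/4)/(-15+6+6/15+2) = -25/132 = -0.19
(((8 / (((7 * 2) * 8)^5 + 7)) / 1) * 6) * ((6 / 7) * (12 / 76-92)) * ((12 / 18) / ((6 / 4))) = -223360 / 2343914439587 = -0.00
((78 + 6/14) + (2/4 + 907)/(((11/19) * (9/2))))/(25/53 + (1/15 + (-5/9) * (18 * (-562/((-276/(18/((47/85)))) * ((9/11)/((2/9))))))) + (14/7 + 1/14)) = -46211387940/19212338737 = -2.41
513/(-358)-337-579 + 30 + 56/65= -20630517/23270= -886.57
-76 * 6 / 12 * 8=-304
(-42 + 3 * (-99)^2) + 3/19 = 557862/19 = 29361.16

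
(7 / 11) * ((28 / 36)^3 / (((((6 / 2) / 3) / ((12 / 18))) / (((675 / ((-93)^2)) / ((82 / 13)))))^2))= 253605625 / 12449006745219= 0.00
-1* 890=-890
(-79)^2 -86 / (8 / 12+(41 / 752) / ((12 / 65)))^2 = 463317066865 / 75359761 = 6148.07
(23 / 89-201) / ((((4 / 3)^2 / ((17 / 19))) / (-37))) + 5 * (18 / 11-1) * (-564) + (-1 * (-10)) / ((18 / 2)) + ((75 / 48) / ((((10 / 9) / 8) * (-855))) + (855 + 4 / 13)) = 2800.01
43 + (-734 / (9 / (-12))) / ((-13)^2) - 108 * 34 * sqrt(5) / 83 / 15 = 24737 / 507 - 1224 * sqrt(5) / 415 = 42.20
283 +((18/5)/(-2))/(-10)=14159/50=283.18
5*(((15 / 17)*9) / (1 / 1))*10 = 6750 / 17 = 397.06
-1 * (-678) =678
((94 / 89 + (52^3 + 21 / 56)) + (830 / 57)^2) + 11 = 325786052803 / 2313288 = 140832.47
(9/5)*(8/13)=72/65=1.11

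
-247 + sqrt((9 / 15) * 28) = -247 + 2 * sqrt(105) / 5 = -242.90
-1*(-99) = 99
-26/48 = -13/24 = -0.54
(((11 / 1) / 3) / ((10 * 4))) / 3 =0.03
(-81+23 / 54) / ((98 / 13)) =-56563 / 5292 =-10.69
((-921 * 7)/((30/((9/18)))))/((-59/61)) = 131089/1180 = 111.09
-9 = -9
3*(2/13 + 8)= 318/13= 24.46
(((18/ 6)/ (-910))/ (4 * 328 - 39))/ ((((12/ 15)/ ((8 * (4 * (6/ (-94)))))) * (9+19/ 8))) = 288/ 495460511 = 0.00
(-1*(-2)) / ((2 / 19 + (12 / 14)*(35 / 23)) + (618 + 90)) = 437 / 155006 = 0.00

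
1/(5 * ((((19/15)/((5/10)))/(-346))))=-519/19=-27.32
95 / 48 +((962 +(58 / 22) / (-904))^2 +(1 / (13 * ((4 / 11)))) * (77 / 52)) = 925440.68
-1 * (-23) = 23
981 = 981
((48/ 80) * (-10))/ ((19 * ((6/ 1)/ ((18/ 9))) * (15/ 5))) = -2/ 57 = -0.04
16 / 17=0.94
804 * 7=5628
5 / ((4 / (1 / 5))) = 1 / 4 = 0.25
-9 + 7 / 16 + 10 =23 / 16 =1.44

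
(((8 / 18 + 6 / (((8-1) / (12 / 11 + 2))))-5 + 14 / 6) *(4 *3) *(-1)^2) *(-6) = -2368 / 77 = -30.75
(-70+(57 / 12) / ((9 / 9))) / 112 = -261 / 448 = -0.58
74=74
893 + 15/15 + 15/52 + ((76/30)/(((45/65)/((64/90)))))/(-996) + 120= 79782812021/78659100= 1014.29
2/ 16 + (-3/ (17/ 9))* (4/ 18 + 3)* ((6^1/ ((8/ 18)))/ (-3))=3149/ 136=23.15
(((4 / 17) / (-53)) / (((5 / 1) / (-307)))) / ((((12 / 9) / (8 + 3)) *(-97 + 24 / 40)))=-0.02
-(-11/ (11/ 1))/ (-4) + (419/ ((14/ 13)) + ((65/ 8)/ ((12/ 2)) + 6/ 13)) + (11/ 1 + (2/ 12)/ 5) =2924161/ 7280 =401.67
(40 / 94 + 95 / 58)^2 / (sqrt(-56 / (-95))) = 31640625 * sqrt(1330) / 208070128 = 5.55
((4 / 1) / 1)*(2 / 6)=4 / 3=1.33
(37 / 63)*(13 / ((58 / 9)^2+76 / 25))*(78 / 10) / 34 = 844155 / 21480928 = 0.04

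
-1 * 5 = -5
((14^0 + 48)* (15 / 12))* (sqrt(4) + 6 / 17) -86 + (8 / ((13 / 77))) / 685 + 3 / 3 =8959997 / 151385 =59.19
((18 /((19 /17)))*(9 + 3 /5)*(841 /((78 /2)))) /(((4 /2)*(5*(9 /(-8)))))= -296.36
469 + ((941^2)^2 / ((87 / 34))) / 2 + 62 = 13329302269334 / 87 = 153210370911.89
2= 2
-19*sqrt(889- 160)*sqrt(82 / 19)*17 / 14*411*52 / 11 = -4904874*sqrt(1558) / 77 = -2514321.78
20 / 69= 0.29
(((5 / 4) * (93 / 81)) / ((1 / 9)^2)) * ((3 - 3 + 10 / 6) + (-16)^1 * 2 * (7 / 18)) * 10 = -75175 / 6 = -12529.17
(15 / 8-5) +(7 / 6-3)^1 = -119 / 24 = -4.96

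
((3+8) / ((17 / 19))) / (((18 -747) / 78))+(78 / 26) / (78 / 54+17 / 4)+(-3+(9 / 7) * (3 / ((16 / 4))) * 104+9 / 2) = 1197418867 / 11855970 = 101.00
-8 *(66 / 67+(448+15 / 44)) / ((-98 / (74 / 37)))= 2649226 / 36113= 73.36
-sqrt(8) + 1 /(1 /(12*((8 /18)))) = 16 /3-2*sqrt(2) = 2.50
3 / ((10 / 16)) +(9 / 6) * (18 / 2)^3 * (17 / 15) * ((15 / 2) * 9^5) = 10976913951 / 20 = 548845697.55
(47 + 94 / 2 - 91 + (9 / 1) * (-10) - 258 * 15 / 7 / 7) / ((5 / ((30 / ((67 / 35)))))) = -243990 / 469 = -520.23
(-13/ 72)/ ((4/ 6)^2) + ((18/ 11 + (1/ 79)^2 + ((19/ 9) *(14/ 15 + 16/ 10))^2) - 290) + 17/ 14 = -72574316362409/ 280260842400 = -258.95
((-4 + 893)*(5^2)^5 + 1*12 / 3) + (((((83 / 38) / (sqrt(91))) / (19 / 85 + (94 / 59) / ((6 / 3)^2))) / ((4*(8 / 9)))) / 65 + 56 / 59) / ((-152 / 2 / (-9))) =83249*sqrt(91) / 4209132928 + 9732119145235 / 1121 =8681640629.11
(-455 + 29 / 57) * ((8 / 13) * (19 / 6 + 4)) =-4455832 / 2223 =-2004.42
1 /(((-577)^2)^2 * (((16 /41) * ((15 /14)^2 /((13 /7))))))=3731 /99757547136900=0.00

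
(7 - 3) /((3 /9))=12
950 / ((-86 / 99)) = -47025 / 43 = -1093.60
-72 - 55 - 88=-215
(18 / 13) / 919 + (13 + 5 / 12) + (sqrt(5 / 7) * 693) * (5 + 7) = 7041.72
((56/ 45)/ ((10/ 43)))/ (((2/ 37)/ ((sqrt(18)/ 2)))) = 11137* sqrt(2)/ 75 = 210.00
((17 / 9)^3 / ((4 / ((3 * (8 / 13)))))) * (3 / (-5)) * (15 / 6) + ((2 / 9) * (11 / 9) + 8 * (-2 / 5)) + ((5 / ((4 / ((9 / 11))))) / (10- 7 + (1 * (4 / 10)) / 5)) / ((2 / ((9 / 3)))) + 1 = -217479793 / 35675640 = -6.10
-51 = -51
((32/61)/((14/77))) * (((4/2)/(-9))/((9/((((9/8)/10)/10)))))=-11/13725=-0.00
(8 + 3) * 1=11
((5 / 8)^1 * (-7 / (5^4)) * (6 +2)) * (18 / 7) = -18 / 125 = -0.14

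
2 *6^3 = 432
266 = 266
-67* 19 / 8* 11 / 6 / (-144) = 14003 / 6912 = 2.03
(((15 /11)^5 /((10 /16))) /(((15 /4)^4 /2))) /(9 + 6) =4096 /805255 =0.01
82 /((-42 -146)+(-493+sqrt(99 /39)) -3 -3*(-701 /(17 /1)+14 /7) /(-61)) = -131051807263 /1096241821346 -44090129*sqrt(429) /3288725464038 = -0.12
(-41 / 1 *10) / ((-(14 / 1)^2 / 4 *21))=410 / 1029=0.40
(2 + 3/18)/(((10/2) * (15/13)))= 169/450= 0.38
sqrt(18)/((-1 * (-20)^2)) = -3 * sqrt(2)/400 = -0.01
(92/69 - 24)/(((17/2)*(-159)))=8/477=0.02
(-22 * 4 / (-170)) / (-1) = -44 / 85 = -0.52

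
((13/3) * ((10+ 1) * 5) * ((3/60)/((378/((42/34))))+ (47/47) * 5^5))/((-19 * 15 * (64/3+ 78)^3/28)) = -1007585579/13496431920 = -0.07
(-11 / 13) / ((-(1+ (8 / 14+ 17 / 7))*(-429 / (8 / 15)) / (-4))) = 8 / 7605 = 0.00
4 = 4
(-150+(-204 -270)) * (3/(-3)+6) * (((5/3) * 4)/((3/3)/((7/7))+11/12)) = -249600/23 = -10852.17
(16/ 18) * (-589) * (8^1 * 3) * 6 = -75392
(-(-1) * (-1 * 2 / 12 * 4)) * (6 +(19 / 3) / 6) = -127 / 27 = -4.70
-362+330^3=35936638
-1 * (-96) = 96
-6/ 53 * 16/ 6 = -16/ 53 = -0.30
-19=-19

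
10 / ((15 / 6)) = 4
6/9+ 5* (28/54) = 88/27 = 3.26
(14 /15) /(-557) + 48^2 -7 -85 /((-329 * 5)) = 6314119544 /2748795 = 2297.05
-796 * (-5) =3980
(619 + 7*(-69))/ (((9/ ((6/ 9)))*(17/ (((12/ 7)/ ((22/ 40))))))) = 1.85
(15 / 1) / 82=0.18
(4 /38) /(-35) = -2 /665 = -0.00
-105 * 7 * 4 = -2940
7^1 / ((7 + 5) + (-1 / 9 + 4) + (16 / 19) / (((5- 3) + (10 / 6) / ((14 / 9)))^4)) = 4092304797 / 9294414221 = 0.44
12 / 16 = 3 / 4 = 0.75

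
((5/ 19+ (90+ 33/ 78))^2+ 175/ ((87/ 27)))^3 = 201085023172356159924815674325289/ 354450576652731301184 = 567314701731.65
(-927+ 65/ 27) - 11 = -25261/ 27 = -935.59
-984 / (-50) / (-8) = -123 / 50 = -2.46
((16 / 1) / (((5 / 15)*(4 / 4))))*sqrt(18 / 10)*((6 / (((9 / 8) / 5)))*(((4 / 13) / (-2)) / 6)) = -256*sqrt(5) / 13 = -44.03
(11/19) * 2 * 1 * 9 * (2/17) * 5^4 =247500/323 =766.25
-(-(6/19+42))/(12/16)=1072/19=56.42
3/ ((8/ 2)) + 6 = 27/ 4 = 6.75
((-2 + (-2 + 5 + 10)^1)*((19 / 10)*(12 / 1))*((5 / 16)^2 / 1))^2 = 9828225 / 16384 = 599.87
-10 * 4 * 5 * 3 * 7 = -4200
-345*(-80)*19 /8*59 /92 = 84075 /2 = 42037.50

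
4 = 4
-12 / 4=-3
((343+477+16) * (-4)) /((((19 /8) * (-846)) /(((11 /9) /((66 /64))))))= 22528 /11421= 1.97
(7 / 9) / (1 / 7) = 49 / 9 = 5.44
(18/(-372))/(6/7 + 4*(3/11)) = -77/3100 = -0.02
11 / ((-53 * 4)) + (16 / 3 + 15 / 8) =9103 / 1272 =7.16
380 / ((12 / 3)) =95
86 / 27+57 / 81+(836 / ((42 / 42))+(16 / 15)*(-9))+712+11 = 69898 / 45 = 1553.29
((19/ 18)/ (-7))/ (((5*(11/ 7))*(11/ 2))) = -19/ 5445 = -0.00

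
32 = 32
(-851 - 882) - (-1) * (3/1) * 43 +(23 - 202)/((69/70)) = -123206/69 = -1785.59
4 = 4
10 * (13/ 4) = 65/ 2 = 32.50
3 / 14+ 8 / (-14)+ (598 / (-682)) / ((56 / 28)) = -1899 / 2387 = -0.80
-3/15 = -1/5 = -0.20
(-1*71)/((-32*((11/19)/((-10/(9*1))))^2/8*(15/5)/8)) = 5126200/29403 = 174.34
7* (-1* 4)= -28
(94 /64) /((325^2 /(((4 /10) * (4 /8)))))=47 /16900000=0.00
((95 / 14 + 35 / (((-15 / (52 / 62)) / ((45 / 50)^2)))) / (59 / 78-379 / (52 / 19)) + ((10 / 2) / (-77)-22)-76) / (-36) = 41926390211 / 15385408500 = 2.73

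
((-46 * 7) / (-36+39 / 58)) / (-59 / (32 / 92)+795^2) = 149408 / 10357373307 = 0.00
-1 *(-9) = 9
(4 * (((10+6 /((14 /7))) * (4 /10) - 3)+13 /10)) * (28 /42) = 28 /3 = 9.33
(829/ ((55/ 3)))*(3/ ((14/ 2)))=7461/ 385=19.38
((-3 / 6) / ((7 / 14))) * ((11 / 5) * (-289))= 3179 / 5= 635.80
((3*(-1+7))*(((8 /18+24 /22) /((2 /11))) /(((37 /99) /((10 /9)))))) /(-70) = -1672 /259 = -6.46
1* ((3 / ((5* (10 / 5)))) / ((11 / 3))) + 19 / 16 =1117 / 880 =1.27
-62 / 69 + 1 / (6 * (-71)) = -8827 / 9798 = -0.90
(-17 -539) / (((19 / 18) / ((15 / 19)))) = -150120 / 361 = -415.84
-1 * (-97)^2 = -9409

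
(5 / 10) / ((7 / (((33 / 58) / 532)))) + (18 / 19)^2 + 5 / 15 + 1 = 54932057 / 24623088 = 2.23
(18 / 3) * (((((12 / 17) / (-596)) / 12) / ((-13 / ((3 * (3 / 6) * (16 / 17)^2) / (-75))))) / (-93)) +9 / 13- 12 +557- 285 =1922676879639 / 7375272775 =260.69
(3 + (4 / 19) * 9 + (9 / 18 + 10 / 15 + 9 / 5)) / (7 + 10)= 4481 / 9690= 0.46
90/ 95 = 18/ 19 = 0.95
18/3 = 6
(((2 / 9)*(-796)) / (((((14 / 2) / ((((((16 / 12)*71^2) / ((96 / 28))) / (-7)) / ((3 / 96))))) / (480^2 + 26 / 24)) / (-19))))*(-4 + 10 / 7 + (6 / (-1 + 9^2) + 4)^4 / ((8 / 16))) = -259183822651138446996871 / 476280000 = -544183721027837.51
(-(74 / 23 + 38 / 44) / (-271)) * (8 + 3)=2065 / 12466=0.17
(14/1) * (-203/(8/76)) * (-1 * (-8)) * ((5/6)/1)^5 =-84371875/972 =-86802.34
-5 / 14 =-0.36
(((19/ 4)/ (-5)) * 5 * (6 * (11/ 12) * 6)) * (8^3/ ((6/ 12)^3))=-642048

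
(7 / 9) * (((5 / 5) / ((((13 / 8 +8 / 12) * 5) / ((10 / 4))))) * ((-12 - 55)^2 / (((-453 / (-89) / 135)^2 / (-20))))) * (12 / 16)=-2016102822300 / 250811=-8038334.93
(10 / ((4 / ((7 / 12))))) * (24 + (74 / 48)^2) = 531755 / 13824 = 38.47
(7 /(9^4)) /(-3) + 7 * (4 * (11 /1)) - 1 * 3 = 6003308 /19683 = 305.00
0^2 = 0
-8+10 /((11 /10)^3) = -648 /1331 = -0.49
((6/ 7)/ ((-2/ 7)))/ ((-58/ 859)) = 2577/ 58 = 44.43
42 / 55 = 0.76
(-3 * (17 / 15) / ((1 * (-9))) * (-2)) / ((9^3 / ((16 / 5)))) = -544 / 164025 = -0.00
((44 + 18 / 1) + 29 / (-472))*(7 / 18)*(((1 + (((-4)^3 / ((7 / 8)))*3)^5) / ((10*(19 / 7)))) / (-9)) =16663564911842700181 / 332210592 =50159643651.11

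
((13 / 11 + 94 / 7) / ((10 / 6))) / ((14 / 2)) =675 / 539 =1.25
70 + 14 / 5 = 364 / 5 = 72.80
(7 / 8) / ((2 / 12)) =21 / 4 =5.25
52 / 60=13 / 15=0.87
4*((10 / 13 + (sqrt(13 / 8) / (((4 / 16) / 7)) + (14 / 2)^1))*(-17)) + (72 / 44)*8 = -476*sqrt(26) - 73676 / 143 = -2942.35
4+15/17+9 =236/17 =13.88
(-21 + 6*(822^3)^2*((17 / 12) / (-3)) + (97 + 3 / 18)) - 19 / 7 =-36709449062181203891 / 42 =-874034501480504854.55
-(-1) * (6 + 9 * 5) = 51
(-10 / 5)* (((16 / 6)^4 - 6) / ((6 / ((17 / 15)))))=-12274 / 729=-16.84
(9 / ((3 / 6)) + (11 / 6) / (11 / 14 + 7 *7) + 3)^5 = 164691460871510481671168 / 39973314829931451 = 4120035.12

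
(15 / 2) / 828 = 5 / 552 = 0.01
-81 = -81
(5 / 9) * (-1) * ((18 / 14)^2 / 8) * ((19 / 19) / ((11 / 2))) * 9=-405 / 2156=-0.19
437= 437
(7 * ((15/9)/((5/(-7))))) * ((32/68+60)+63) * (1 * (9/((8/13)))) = -4011189/136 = -29494.04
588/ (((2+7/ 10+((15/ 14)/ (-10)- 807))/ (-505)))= 369.14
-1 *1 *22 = -22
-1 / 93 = -0.01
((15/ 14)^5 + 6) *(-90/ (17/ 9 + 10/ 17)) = -27445806315/ 101917648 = -269.29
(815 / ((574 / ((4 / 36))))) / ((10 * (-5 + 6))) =163 / 10332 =0.02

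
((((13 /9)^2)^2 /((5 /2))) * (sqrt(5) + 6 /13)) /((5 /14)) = 123032 /54675 + 799708 * sqrt(5) /164025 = 13.15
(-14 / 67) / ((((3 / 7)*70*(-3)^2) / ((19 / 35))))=-19 / 45225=-0.00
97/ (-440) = -97/ 440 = -0.22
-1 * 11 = -11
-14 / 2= -7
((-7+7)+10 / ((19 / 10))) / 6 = 50 / 57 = 0.88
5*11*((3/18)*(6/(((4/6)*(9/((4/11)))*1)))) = 10/3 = 3.33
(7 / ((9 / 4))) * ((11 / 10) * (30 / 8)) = 77 / 6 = 12.83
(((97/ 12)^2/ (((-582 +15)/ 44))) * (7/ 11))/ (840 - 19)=-9409/ 2394036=-0.00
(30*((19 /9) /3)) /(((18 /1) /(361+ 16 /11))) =42085 /99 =425.10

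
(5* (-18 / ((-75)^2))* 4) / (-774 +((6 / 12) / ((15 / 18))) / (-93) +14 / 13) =3224 / 38936325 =0.00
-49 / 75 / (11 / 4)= -196 / 825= -0.24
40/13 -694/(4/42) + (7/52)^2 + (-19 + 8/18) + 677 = -161237207/24336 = -6625.46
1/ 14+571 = 7995/ 14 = 571.07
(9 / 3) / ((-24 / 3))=-3 / 8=-0.38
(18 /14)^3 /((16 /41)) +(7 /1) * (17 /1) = 682961 /5488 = 124.45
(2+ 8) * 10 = 100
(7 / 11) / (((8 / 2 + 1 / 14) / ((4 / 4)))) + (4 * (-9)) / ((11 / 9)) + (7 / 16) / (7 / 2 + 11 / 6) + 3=-382547 / 14592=-26.22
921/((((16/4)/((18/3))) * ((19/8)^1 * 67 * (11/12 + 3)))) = 132624/59831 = 2.22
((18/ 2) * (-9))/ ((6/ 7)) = -189/ 2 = -94.50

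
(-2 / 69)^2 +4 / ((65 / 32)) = 609668 / 309465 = 1.97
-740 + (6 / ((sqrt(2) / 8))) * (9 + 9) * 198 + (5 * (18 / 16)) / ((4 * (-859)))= -20341165 / 27488 + 85536 * sqrt(2)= 120226.17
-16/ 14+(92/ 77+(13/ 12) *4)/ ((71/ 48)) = 14184/ 5467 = 2.59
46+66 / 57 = 896 / 19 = 47.16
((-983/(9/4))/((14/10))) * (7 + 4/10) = -145484/63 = -2309.27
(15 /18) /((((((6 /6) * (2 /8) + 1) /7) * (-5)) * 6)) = -7 /45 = -0.16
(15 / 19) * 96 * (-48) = -69120 / 19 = -3637.89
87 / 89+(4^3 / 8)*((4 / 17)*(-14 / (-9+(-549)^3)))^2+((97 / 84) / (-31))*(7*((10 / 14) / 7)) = 1017241398189572165880301 / 1069743699305783220043836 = 0.95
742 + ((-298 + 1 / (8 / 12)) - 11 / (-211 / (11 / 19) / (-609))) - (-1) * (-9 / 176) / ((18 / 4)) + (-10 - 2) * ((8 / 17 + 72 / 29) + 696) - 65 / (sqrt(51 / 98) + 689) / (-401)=-25828860987334667356727 / 3244696375915707592 - 455 * sqrt(102) / 18655565407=-7960.33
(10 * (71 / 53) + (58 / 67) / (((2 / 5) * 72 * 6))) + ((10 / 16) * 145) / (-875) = 713966509 / 53691120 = 13.30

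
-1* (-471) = 471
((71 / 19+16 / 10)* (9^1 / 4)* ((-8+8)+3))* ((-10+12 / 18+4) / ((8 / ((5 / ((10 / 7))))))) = -31941 / 380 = -84.06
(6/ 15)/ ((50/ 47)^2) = 2209/ 6250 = 0.35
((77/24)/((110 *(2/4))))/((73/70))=49/876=0.06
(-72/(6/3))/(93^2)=-4/961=-0.00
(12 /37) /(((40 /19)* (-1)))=-57 /370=-0.15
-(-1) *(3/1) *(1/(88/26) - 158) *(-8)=41634/11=3784.91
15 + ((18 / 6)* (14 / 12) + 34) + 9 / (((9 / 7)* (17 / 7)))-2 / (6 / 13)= 5207 / 102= 51.05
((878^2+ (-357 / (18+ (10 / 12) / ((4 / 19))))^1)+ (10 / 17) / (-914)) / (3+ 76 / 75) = 1989160885125 / 10356077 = 192076.68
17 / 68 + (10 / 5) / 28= 9 / 28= 0.32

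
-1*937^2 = -877969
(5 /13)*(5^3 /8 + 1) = 665 /104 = 6.39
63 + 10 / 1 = 73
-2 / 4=-1 / 2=-0.50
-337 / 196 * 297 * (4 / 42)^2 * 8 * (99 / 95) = -38.61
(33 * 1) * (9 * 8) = 2376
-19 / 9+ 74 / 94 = -560 / 423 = -1.32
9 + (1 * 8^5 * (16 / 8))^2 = 4294967305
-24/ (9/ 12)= -32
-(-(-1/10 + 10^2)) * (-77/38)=-202.43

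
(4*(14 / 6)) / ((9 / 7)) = 196 / 27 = 7.26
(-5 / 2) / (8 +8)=-0.16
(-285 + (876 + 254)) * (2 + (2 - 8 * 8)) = -50700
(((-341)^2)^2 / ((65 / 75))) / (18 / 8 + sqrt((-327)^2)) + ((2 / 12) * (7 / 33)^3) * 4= 29154834875442422 / 615277377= 47384864.07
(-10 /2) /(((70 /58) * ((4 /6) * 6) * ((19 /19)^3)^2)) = -29 /28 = -1.04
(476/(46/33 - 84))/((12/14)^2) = -64141/8178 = -7.84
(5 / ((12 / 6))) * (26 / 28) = 65 / 28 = 2.32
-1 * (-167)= 167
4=4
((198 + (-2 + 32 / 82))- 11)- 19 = 6822 / 41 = 166.39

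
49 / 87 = 0.56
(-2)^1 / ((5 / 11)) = -4.40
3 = 3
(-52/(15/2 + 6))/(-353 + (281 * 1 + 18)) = 52/729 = 0.07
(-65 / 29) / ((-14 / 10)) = 325 / 203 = 1.60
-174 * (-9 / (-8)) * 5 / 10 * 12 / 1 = -2349 / 2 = -1174.50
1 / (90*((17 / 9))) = 1 / 170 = 0.01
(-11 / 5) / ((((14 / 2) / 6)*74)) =-33 / 1295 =-0.03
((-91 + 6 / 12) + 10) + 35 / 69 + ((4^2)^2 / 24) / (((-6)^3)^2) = -4023704 / 50301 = -79.99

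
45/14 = 3.21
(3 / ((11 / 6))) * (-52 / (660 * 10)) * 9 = -351 / 3025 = -0.12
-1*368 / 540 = -92 / 135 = -0.68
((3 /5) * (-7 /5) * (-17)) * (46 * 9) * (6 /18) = 49266 /25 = 1970.64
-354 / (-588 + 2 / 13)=2301 / 3821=0.60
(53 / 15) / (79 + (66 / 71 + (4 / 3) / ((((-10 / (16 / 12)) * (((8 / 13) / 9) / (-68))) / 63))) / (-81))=-33867 / 560939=-0.06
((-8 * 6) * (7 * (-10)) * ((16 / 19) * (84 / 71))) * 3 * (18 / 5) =48771072 / 1349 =36153.50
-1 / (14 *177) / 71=-1 / 175938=-0.00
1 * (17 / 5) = 17 / 5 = 3.40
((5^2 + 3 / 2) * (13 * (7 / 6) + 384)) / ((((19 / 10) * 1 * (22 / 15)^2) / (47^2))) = 105149780625 / 18392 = 5717147.71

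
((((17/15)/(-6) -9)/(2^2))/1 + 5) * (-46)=-124.33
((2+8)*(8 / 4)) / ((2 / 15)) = 150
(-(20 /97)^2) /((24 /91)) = -4550 /28227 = -0.16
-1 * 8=-8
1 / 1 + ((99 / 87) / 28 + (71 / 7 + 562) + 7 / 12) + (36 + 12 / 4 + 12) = 624.77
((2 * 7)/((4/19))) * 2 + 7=140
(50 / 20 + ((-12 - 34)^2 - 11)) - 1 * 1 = 4213 / 2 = 2106.50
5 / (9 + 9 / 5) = 25 / 54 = 0.46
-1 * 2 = -2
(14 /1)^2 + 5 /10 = 393 /2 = 196.50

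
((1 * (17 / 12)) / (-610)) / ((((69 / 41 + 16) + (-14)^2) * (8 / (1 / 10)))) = -697 / 5130441600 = -0.00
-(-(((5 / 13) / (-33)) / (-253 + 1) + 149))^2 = -259470788961409 / 11687339664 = -22201.01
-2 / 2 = -1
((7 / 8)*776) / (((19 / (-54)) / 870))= -31899420 / 19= -1678916.84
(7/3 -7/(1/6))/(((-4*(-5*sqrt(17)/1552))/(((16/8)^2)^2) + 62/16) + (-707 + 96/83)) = 25446312640*sqrt(17)/392478569240427597 + 7392696104303104/130826189746809199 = 0.06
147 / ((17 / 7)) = 1029 / 17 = 60.53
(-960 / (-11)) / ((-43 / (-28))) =26880 / 473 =56.83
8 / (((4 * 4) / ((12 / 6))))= 1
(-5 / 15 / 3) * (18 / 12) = -1 / 6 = -0.17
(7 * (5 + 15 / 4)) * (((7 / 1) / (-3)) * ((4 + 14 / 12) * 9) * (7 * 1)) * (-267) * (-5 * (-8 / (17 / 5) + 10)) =-32293750125 / 68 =-474908090.07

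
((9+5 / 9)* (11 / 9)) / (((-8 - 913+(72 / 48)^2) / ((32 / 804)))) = -30272 / 59832675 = -0.00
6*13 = 78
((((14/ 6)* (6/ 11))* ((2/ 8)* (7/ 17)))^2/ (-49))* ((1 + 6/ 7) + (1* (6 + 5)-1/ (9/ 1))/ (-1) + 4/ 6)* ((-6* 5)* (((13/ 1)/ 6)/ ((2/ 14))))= -98735/ 74052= -1.33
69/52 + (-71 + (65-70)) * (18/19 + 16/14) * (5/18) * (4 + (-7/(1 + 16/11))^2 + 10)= -332758091/341172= -975.34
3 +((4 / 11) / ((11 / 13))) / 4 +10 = 1586 / 121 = 13.11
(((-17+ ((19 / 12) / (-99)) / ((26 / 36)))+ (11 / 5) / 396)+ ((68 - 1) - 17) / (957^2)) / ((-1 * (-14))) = -1.22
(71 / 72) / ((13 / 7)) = 497 / 936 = 0.53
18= 18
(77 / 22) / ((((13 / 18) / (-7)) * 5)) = -441 / 65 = -6.78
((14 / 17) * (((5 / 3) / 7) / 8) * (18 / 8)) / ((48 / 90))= 225 / 2176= 0.10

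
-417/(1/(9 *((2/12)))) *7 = -8757/2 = -4378.50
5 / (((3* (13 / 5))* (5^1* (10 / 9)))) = 3 / 26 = 0.12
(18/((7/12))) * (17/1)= 3672/7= 524.57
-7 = -7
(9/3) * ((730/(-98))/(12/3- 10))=365/98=3.72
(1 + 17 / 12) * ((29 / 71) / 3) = 841 / 2556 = 0.33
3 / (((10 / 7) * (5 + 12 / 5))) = 21 / 74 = 0.28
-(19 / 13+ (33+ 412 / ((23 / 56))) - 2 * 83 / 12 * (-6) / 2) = -645297 / 598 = -1079.09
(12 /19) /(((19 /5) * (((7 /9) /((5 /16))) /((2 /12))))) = 225 /20216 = 0.01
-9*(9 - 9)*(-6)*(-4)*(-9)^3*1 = 0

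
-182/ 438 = -91/ 219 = -0.42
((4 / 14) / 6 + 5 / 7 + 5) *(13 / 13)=121 / 21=5.76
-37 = -37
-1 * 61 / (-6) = 61 / 6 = 10.17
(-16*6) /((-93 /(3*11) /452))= 477312 /31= 15397.16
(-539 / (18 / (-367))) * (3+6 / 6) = 395626 / 9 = 43958.44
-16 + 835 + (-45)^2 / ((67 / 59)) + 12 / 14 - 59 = 1193167 / 469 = 2544.07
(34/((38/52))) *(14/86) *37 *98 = 22437688/817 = 27463.51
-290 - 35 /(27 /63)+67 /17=-18754 /51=-367.73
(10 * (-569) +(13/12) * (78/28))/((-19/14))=318471/76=4190.41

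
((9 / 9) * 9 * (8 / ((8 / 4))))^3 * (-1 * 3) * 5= -699840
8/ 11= 0.73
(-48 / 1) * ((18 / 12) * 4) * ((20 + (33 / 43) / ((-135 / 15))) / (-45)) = 127.45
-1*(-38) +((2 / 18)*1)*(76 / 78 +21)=14195 / 351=40.44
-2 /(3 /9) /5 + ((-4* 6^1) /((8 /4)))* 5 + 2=-296 /5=-59.20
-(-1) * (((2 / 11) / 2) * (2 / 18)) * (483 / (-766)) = -161 / 25278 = -0.01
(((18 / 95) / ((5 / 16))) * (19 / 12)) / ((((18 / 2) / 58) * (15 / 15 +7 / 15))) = 232 / 55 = 4.22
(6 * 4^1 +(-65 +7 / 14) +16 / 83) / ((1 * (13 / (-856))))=2863748 / 1079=2654.08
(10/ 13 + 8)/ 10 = 57/ 65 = 0.88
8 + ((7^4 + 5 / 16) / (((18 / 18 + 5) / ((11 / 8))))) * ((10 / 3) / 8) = 242987 / 1024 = 237.29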